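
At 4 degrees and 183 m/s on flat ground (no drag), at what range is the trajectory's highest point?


R = v0^2*sin(2*theta)/g = 183^2*sin(2*4°)/9.81 = 475.104 m
apex_dist = R/2 = 475.104/2 = 237.6 m

237.6 m


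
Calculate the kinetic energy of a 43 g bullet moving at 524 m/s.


E = 0.5*m*v^2 = 0.5*0.043*524^2 = 5903 J

5903 J


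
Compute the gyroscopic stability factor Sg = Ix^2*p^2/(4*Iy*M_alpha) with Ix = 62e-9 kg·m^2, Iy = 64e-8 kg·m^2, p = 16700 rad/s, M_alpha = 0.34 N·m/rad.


Sg = Ix^2 * p^2 / (4 * Iy * M_alpha) = (62e-9)^2 * 16700^2 / (4 * 64e-8 * 0.34) = 1.232

1.232


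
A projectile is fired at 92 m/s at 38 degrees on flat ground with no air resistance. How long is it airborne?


T = 2*v0*sin(theta)/g = 2*92*sin(38°)/9.81 = 11.55 s

11.55 s


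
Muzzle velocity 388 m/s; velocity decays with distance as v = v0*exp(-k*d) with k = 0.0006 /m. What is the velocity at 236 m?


v = v0*exp(-k*d) = 388*exp(-0.0006*236) = 336.8 m/s

336.8 m/s


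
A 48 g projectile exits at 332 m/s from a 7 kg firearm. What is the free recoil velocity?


v_recoil = m_p * v_p / m_gun = 0.048 * 332 / 7 = 2.277 m/s

2.277 m/s


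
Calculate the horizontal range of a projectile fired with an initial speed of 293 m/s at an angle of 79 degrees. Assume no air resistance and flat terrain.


R = v0^2 * sin(2*theta) / g = 293^2 * sin(2*79°) / 9.81 = 3278 m

3278 m


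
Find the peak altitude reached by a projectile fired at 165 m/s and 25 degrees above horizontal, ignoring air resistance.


H = (v0*sin(theta))^2 / (2g) = (165*sin(25°))^2 / (2*9.81) = 247.8 m

247.8 m


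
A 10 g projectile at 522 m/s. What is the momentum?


p = m*v = 0.01*522 = 5.22 kg·m/s

5.22 kg·m/s


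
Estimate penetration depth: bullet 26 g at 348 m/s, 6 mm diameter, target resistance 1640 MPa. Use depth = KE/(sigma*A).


A = pi*(d/2)^2 = pi*(6/2)^2 = 28.2743 mm^2
E = 0.5*m*v^2 = 0.5*0.026*348^2 = 1574.35 J
depth = E/(sigma*A) = 1574.35 J / (1640 MPa * 28.2743 mm^2) = 1574.35/(1640 * 28.2743) m = 0.033952 m ≈ 33.95 mm

33.95 mm


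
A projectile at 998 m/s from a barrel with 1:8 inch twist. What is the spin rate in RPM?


twist_m = 8*0.0254 = 0.2032 m
spin = v/twist = 998/0.2032 = 4911.417 rev/s
RPM = spin*60 = 4911.417*60 ≈ 294685 RPM

294685 RPM


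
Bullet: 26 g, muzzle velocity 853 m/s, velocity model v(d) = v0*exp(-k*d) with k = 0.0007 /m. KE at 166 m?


v = v0*exp(-k*d) = 853*exp(-0.0007*166) = 759.423 m/s
E = 0.5*m*v^2 = 0.5*0.026*759.423^2 = 7497 J

7497 J


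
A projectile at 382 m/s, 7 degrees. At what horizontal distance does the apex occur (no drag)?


R = v0^2*sin(2*theta)/g = 382^2*sin(2*7°)/9.81 = 3598.59 m
apex_dist = R/2 = 3598.59/2 = 1799 m

1799 m


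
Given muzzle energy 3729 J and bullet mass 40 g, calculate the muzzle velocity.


v = sqrt(2*E/m) = sqrt(2*3729/0.04) = 431.8 m/s

431.8 m/s


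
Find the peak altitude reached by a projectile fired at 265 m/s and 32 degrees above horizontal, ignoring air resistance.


H = (v0*sin(theta))^2 / (2g) = (265*sin(32°))^2 / (2*9.81) = 1005 m

1005 m


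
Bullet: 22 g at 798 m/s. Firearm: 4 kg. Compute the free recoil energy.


v_r = m_p*v_p/m_gun = 0.022*798/4 = 4.389 m/s, E_r = 0.5*m_gun*v_r^2 = 0.5*4*4.389^2 = 38.53 J

38.53 J


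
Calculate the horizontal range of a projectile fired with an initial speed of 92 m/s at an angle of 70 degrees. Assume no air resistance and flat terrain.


R = v0^2 * sin(2*theta) / g = 92^2 * sin(2*70°) / 9.81 = 554.6 m

554.6 m


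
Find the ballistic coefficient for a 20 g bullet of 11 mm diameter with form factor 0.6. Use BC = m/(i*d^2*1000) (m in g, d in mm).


BC = m/(i*d^2*1000) = 20/(0.6 * 11^2 * 1000) = 0.0002755

0.0002755


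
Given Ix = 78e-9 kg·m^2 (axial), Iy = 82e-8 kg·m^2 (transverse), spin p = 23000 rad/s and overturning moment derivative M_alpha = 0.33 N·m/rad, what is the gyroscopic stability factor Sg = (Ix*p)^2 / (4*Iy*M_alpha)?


Sg = Ix^2 * p^2 / (4 * Iy * M_alpha) = (78e-9)^2 * 23000^2 / (4 * 82e-8 * 0.33) = 2.973

2.973


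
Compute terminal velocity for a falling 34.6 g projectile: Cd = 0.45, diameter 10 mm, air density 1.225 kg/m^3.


A = pi*(d/2)^2 = pi*(10/2000)^2 = 7.85398e-05 m^2
vt = sqrt(2mg/(Cd*rho*A)) = sqrt(2*0.0346*9.81/(0.45 * 1.225 * 7.85398e-05)) = 125.2 m/s

125.2 m/s


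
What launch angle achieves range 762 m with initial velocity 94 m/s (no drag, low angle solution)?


sin(2*theta) = R*g/v0^2 = 762*9.81/94^2 = 0.845996, theta = arcsin(0.845996)/2 = 28.89°

28.89 degrees


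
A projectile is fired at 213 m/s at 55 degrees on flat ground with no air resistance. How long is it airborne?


T = 2*v0*sin(theta)/g = 2*213*sin(55°)/9.81 = 35.57 s

35.57 s


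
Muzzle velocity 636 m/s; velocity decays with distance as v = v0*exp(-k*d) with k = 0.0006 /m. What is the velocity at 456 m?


v = v0*exp(-k*d) = 636*exp(-0.0006*456) = 483.8 m/s

483.8 m/s


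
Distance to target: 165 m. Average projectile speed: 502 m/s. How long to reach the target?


t = d/v = 165/502 = 0.3287 s

0.3287 s


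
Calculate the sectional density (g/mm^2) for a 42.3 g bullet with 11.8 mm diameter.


SD = m/d^2 = 42.3/11.8^2 = 0.3038 g/mm^2

0.3038 g/mm^2


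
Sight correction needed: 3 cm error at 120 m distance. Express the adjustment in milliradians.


1 mrad subtends 1 cm per 10 m of range, so adj = error_cm / (dist_m / 10) = 3 / (120/10) = 0.25 mrad

0.25 mrad


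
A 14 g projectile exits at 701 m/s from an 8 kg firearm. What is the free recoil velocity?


v_recoil = m_p * v_p / m_gun = 0.014 * 701 / 8 = 1.227 m/s

1.227 m/s


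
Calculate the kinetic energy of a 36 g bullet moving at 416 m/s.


E = 0.5*m*v^2 = 0.5*0.036*416^2 = 3115 J

3115 J


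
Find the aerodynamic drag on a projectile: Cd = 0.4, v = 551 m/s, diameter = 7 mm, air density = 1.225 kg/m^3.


A = pi*(d/2)^2 = pi*(7/2000)^2 = 3.84845e-05 m^2
Fd = 0.5*Cd*rho*A*v^2 = 0.5*0.4*1.225*3.84845e-05*551^2 = 2.863 N

2.863 N


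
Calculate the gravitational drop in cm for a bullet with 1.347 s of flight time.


drop = 0.5*g*t^2 = 0.5*9.81*1.347^2 = 8.89968 m ≈ 890 cm

890 cm


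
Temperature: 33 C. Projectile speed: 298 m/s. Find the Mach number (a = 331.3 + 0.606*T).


a = 331.3 + 0.606*(33) = 351.298 m/s
M = v/a = 298/351.298 = 0.8483

0.8483


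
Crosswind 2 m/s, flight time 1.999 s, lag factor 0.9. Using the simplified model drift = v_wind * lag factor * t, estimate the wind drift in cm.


drift = v_wind * lag * t = 2 * 0.9 * 1.999 = 3.5982 m ≈ 359.8 cm

359.8 cm


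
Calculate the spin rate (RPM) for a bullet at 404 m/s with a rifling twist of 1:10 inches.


twist_m = 10*0.0254 = 0.254 m
spin = v/twist = 404/0.254 = 1590.551 rev/s
RPM = spin*60 = 1590.551*60 ≈ 95433 RPM

95433 RPM


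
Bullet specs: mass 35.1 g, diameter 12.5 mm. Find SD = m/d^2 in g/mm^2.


SD = m/d^2 = 35.1/12.5^2 = 0.2246 g/mm^2

0.2246 g/mm^2


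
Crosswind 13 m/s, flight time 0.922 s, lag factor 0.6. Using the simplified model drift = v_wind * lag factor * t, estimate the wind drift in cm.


drift = v_wind * lag * t = 13 * 0.6 * 0.922 = 7.1916 m ≈ 719.2 cm

719.2 cm


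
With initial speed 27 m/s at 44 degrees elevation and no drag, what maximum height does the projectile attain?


H = (v0*sin(theta))^2 / (2g) = (27*sin(44°))^2 / (2*9.81) = 17.93 m

17.93 m


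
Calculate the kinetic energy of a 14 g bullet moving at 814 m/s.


E = 0.5*m*v^2 = 0.5*0.014*814^2 = 4638 J

4638 J


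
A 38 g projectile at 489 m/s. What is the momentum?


p = m*v = 0.038*489 = 18.58 kg·m/s

18.58 kg·m/s


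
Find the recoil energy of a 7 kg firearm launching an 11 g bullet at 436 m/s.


v_r = m_p*v_p/m_gun = 0.011*436/7 = 0.685143 m/s, E_r = 0.5*m_gun*v_r^2 = 0.5*7*0.685143^2 = 1.643 J

1.643 J


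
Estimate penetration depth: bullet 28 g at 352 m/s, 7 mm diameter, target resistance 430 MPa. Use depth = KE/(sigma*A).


A = pi*(d/2)^2 = pi*(7/2)^2 = 38.4845 mm^2
E = 0.5*m*v^2 = 0.5*0.028*352^2 = 1734.66 J
depth = E/(sigma*A) = 1734.66 J / (430 MPa * 38.4845 mm^2) = 1734.66/(430 * 38.4845) m = 0.104824 m ≈ 104.8 mm

104.8 mm


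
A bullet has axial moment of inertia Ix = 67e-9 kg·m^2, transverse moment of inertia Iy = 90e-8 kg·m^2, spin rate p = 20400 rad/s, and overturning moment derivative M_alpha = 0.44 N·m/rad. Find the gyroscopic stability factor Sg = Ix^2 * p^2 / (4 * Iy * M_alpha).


Sg = Ix^2 * p^2 / (4 * Iy * M_alpha) = (67e-9)^2 * 20400^2 / (4 * 90e-8 * 0.44) = 1.179

1.179


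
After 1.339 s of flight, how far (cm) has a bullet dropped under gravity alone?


drop = 0.5*g*t^2 = 0.5*9.81*1.339^2 = 8.79428 m ≈ 879.4 cm

879.4 cm


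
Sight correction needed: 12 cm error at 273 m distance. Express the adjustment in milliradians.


1 mrad subtends 1 cm per 10 m of range, so adj = error_cm / (dist_m / 10) = 12 / (273/10) = 0.4396 mrad

0.4396 mrad


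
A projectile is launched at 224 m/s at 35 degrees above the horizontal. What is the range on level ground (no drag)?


R = v0^2 * sin(2*theta) / g = 224^2 * sin(2*35°) / 9.81 = 4806 m

4806 m


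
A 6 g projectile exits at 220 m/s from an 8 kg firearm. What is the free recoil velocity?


v_recoil = m_p * v_p / m_gun = 0.006 * 220 / 8 = 0.165 m/s

0.165 m/s


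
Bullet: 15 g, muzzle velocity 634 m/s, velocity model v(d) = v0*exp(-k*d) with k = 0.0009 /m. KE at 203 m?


v = v0*exp(-k*d) = 634*exp(-0.0009*203) = 528.133 m/s
E = 0.5*m*v^2 = 0.5*0.015*528.133^2 = 2092 J

2092 J


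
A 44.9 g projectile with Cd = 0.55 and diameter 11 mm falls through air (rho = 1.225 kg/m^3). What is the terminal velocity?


A = pi*(d/2)^2 = pi*(11/2000)^2 = 9.50332e-05 m^2
vt = sqrt(2mg/(Cd*rho*A)) = sqrt(2*0.0449*9.81/(0.55 * 1.225 * 9.50332e-05)) = 117.3 m/s

117.3 m/s


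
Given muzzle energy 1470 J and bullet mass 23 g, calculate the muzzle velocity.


v = sqrt(2*E/m) = sqrt(2*1470/0.023) = 357.5 m/s

357.5 m/s


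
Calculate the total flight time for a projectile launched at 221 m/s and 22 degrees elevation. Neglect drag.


T = 2*v0*sin(theta)/g = 2*221*sin(22°)/9.81 = 16.88 s

16.88 s


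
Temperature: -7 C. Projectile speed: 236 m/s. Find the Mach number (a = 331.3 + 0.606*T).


a = 331.3 + 0.606*(-7) = 327.058 m/s
M = v/a = 236/327.058 = 0.7216

0.7216


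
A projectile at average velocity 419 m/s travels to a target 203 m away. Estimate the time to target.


t = d/v = 203/419 = 0.4845 s

0.4845 s


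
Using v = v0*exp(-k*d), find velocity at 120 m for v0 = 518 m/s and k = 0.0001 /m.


v = v0*exp(-k*d) = 518*exp(-0.0001*120) = 511.8 m/s

511.8 m/s


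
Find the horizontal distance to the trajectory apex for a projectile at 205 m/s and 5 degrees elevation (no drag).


R = v0^2*sin(2*theta)/g = 205^2*sin(2*5°)/9.81 = 743.89 m
apex_dist = R/2 = 743.89/2 = 371.9 m

371.9 m


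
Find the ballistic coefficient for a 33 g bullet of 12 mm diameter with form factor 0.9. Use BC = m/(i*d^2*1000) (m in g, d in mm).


BC = m/(i*d^2*1000) = 33/(0.9 * 12^2 * 1000) = 0.0002546

0.0002546


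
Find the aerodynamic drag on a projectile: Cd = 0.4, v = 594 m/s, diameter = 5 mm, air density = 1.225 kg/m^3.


A = pi*(d/2)^2 = pi*(5/2000)^2 = 1.96350e-05 m^2
Fd = 0.5*Cd*rho*A*v^2 = 0.5*0.4*1.225*1.96350e-05*594^2 = 1.697 N

1.697 N


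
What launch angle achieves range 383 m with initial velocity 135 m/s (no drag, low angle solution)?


sin(2*theta) = R*g/v0^2 = 383*9.81/135^2 = 0.206158, theta = arcsin(0.206158)/2 = 5.949°

5.949 degrees


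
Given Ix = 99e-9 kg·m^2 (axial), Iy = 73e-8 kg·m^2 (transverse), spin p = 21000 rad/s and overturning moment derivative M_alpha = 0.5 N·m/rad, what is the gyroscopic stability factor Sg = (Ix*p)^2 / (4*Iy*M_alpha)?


Sg = Ix^2 * p^2 / (4 * Iy * M_alpha) = (99e-9)^2 * 21000^2 / (4 * 73e-8 * 0.5) = 2.96

2.96


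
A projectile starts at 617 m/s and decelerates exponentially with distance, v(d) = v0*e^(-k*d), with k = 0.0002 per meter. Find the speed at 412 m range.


v = v0*exp(-k*d) = 617*exp(-0.0002*412) = 568.2 m/s

568.2 m/s


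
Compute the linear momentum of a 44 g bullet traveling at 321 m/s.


p = m*v = 0.044*321 = 14.12 kg·m/s

14.12 kg·m/s


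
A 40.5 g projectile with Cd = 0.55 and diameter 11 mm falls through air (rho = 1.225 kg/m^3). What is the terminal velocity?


A = pi*(d/2)^2 = pi*(11/2000)^2 = 9.50332e-05 m^2
vt = sqrt(2mg/(Cd*rho*A)) = sqrt(2*0.0405*9.81/(0.55 * 1.225 * 9.50332e-05)) = 111.4 m/s

111.4 m/s


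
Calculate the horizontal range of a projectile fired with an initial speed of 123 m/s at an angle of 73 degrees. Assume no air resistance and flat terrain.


R = v0^2 * sin(2*theta) / g = 123^2 * sin(2*73°) / 9.81 = 862.4 m

862.4 m


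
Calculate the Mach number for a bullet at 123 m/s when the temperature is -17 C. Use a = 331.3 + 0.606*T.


a = 331.3 + 0.606*(-17) = 320.998 m/s
M = v/a = 123/320.998 = 0.3832

0.3832


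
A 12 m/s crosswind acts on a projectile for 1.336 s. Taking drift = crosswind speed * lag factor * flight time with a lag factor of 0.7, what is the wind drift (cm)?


drift = v_wind * lag * t = 12 * 0.7 * 1.336 = 11.2224 m ≈ 1122 cm

1122 cm


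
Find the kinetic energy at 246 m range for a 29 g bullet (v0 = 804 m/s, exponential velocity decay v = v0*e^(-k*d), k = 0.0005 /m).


v = v0*exp(-k*d) = 804*exp(-0.0005*246) = 710.948 m/s
E = 0.5*m*v^2 = 0.5*0.029*710.948^2 = 7329 J

7329 J


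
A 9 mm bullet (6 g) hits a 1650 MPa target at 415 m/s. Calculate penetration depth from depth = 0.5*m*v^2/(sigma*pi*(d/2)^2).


A = pi*(d/2)^2 = pi*(9/2)^2 = 63.6173 mm^2
E = 0.5*m*v^2 = 0.5*0.006*415^2 = 516.675 J
depth = E/(sigma*A) = 516.675 J / (1650 MPa * 63.6173 mm^2) = 516.675/(1650 * 63.6173) m = 0.00492219 m ≈ 4.922 mm

4.922 mm


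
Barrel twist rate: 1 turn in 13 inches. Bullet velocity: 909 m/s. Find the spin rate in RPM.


twist_m = 13*0.0254 = 0.3302 m
spin = v/twist = 909/0.3302 = 2752.877 rev/s
RPM = spin*60 = 2752.877*60 ≈ 165173 RPM

165173 RPM


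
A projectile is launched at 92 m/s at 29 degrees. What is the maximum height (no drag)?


H = (v0*sin(theta))^2 / (2g) = (92*sin(29°))^2 / (2*9.81) = 101.4 m

101.4 m


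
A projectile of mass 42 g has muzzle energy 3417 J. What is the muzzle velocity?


v = sqrt(2*E/m) = sqrt(2*3417/0.042) = 403.4 m/s

403.4 m/s


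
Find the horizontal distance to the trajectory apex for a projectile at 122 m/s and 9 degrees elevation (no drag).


R = v0^2*sin(2*theta)/g = 122^2*sin(2*9°)/9.81 = 468.849 m
apex_dist = R/2 = 468.849/2 = 234.4 m

234.4 m


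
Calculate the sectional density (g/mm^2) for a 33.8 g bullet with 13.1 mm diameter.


SD = m/d^2 = 33.8/13.1^2 = 0.197 g/mm^2

0.197 g/mm^2


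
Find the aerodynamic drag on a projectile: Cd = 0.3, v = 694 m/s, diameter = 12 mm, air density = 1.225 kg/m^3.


A = pi*(d/2)^2 = pi*(12/2000)^2 = 1.13097e-04 m^2
Fd = 0.5*Cd*rho*A*v^2 = 0.5*0.3*1.225*1.13097e-04*694^2 = 10.01 N

10.01 N


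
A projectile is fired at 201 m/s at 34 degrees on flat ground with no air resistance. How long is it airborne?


T = 2*v0*sin(theta)/g = 2*201*sin(34°)/9.81 = 22.91 s

22.91 s


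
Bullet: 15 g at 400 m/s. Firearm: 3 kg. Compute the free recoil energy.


v_r = m_p*v_p/m_gun = 0.015*400/3 = 2 m/s, E_r = 0.5*m_gun*v_r^2 = 0.5*3*2^2 = 6 J

6 J


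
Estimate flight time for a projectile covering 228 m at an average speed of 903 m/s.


t = d/v = 228/903 = 0.2525 s

0.2525 s


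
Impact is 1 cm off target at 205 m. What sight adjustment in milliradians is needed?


1 mrad subtends 1 cm per 10 m of range, so adj = error_cm / (dist_m / 10) = 1 / (205/10) = 0.04878 mrad

0.04878 mrad


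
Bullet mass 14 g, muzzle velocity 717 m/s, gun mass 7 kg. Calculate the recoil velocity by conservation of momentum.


v_recoil = m_p * v_p / m_gun = 0.014 * 717 / 7 = 1.434 m/s

1.434 m/s


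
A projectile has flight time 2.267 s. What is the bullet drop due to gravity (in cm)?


drop = 0.5*g*t^2 = 0.5*9.81*2.267^2 = 25.2082 m ≈ 2521 cm

2521 cm


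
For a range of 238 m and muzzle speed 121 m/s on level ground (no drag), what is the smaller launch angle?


sin(2*theta) = R*g/v0^2 = 238*9.81/121^2 = 0.159469, theta = arcsin(0.159469)/2 = 4.588°

4.588 degrees


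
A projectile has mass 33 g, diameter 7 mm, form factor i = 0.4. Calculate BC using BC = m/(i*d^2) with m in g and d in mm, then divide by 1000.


BC = m/(i*d^2*1000) = 33/(0.4 * 7^2 * 1000) = 0.001684

0.001684


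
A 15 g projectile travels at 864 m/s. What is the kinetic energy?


E = 0.5*m*v^2 = 0.5*0.015*864^2 = 5599 J

5599 J


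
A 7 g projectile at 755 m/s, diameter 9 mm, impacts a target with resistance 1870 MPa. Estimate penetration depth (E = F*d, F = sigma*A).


A = pi*(d/2)^2 = pi*(9/2)^2 = 63.6173 mm^2
E = 0.5*m*v^2 = 0.5*0.007*755^2 = 1995.09 J
depth = E/(sigma*A) = 1995.09 J / (1870 MPa * 63.6173 mm^2) = 1995.09/(1870 * 63.6173) m = 0.0167705 m ≈ 16.77 mm

16.77 mm


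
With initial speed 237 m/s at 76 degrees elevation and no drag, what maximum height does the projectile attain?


H = (v0*sin(theta))^2 / (2g) = (237*sin(76°))^2 / (2*9.81) = 2695 m

2695 m


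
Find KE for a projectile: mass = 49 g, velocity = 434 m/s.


E = 0.5*m*v^2 = 0.5*0.049*434^2 = 4615 J

4615 J


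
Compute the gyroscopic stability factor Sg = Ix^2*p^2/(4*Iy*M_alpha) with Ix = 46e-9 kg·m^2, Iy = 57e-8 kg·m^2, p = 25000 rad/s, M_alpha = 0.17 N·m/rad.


Sg = Ix^2 * p^2 / (4 * Iy * M_alpha) = (46e-9)^2 * 25000^2 / (4 * 57e-8 * 0.17) = 3.412

3.412


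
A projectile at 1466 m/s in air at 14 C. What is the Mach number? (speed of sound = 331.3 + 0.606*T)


a = 331.3 + 0.606*(14) = 339.784 m/s
M = v/a = 1466/339.784 = 4.315

4.315


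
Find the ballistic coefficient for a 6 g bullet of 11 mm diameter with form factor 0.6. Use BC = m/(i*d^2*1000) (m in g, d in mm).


BC = m/(i*d^2*1000) = 6/(0.6 * 11^2 * 1000) = 8.264e-05

8.264e-05


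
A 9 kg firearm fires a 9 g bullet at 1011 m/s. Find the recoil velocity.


v_recoil = m_p * v_p / m_gun = 0.009 * 1011 / 9 = 1.011 m/s

1.011 m/s


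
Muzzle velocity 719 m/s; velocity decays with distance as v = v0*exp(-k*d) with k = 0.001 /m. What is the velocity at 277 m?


v = v0*exp(-k*d) = 719*exp(-0.001*277) = 545 m/s

545 m/s


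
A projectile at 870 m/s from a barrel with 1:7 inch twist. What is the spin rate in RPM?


twist_m = 7*0.0254 = 0.1778 m
spin = v/twist = 870/0.1778 = 4893.138 rev/s
RPM = spin*60 = 4893.138*60 ≈ 293588 RPM

293588 RPM


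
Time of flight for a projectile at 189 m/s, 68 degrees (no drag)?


T = 2*v0*sin(theta)/g = 2*189*sin(68°)/9.81 = 35.73 s

35.73 s


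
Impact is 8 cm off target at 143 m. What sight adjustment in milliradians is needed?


1 mrad subtends 1 cm per 10 m of range, so adj = error_cm / (dist_m / 10) = 8 / (143/10) = 0.5594 mrad

0.5594 mrad


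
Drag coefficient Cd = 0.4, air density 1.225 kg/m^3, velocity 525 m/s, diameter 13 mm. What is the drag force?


A = pi*(d/2)^2 = pi*(13/2000)^2 = 1.32732e-04 m^2
Fd = 0.5*Cd*rho*A*v^2 = 0.5*0.4*1.225*1.32732e-04*525^2 = 8.963 N

8.963 N


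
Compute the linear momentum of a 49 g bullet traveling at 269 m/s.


p = m*v = 0.049*269 = 13.18 kg·m/s

13.18 kg·m/s


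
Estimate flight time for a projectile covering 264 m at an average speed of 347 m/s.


t = d/v = 264/347 = 0.7608 s

0.7608 s


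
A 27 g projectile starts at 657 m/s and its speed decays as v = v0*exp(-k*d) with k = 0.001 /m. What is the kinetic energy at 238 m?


v = v0*exp(-k*d) = 657*exp(-0.001*238) = 517.849 m/s
E = 0.5*m*v^2 = 0.5*0.027*517.849^2 = 3620 J

3620 J


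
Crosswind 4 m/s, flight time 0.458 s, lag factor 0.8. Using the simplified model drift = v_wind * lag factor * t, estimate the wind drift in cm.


drift = v_wind * lag * t = 4 * 0.8 * 0.458 = 1.4656 m ≈ 146.6 cm

146.6 cm


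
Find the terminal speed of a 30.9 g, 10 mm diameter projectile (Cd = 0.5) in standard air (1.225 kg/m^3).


A = pi*(d/2)^2 = pi*(10/2000)^2 = 7.85398e-05 m^2
vt = sqrt(2mg/(Cd*rho*A)) = sqrt(2*0.0309*9.81/(0.5 * 1.225 * 7.85398e-05)) = 112.3 m/s

112.3 m/s


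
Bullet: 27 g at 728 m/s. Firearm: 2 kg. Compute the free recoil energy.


v_r = m_p*v_p/m_gun = 0.027*728/2 = 9.828 m/s, E_r = 0.5*m_gun*v_r^2 = 0.5*2*9.828^2 = 96.59 J

96.59 J


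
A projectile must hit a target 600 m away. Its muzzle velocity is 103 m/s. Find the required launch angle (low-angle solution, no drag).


sin(2*theta) = R*g/v0^2 = 600*9.81/103^2 = 0.554812, theta = arcsin(0.554812)/2 = 16.85°

16.85 degrees


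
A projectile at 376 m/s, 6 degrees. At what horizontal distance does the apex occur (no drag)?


R = v0^2*sin(2*theta)/g = 376^2*sin(2*6°)/9.81 = 2996.3 m
apex_dist = R/2 = 2996.3/2 = 1498 m

1498 m


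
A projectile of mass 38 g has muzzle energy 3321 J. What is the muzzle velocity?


v = sqrt(2*E/m) = sqrt(2*3321/0.038) = 418.1 m/s

418.1 m/s


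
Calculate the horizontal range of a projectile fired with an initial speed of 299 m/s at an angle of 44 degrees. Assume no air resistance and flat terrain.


R = v0^2 * sin(2*theta) / g = 299^2 * sin(2*44°) / 9.81 = 9108 m

9108 m


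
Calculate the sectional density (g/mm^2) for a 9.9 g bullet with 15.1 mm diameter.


SD = m/d^2 = 9.9/15.1^2 = 0.04342 g/mm^2

0.04342 g/mm^2


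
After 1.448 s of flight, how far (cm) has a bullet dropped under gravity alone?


drop = 0.5*g*t^2 = 0.5*9.81*1.448^2 = 10.2843 m ≈ 1028 cm

1028 cm


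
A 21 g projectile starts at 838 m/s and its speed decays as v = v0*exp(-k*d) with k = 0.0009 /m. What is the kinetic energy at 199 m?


v = v0*exp(-k*d) = 838*exp(-0.0009*199) = 700.587 m/s
E = 0.5*m*v^2 = 0.5*0.021*700.587^2 = 5154 J

5154 J


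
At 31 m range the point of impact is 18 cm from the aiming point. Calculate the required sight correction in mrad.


1 mrad subtends 1 cm per 10 m of range, so adj = error_cm / (dist_m / 10) = 18 / (31/10) = 5.806 mrad

5.806 mrad


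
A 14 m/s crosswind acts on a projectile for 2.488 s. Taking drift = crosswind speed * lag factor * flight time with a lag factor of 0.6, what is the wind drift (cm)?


drift = v_wind * lag * t = 14 * 0.6 * 2.488 = 20.8992 m ≈ 2090 cm

2090 cm


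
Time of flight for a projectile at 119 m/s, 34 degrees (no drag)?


T = 2*v0*sin(theta)/g = 2*119*sin(34°)/9.81 = 13.57 s

13.57 s


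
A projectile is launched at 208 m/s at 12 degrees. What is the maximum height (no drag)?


H = (v0*sin(theta))^2 / (2g) = (208*sin(12°))^2 / (2*9.81) = 95.32 m

95.32 m


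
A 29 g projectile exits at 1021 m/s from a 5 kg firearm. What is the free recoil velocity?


v_recoil = m_p * v_p / m_gun = 0.029 * 1021 / 5 = 5.922 m/s

5.922 m/s


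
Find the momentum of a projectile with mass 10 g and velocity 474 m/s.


p = m*v = 0.01*474 = 4.74 kg·m/s

4.74 kg·m/s


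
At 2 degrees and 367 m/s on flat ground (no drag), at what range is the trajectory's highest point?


R = v0^2*sin(2*theta)/g = 367^2*sin(2*2°)/9.81 = 957.74 m
apex_dist = R/2 = 957.74/2 = 478.9 m

478.9 m


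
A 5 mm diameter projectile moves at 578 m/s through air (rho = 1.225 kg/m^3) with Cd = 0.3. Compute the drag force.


A = pi*(d/2)^2 = pi*(5/2000)^2 = 1.96350e-05 m^2
Fd = 0.5*Cd*rho*A*v^2 = 0.5*0.3*1.225*1.96350e-05*578^2 = 1.205 N

1.205 N


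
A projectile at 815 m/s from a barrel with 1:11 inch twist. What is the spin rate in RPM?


twist_m = 11*0.0254 = 0.2794 m
spin = v/twist = 815/0.2794 = 2916.965 rev/s
RPM = spin*60 = 2916.965*60 ≈ 175018 RPM

175018 RPM


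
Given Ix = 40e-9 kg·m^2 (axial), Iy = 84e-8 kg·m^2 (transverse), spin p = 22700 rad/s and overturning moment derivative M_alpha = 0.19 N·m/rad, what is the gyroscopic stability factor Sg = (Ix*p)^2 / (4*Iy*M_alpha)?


Sg = Ix^2 * p^2 / (4 * Iy * M_alpha) = (40e-9)^2 * 22700^2 / (4 * 84e-8 * 0.19) = 1.291

1.291


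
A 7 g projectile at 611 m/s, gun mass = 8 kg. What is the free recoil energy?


v_r = m_p*v_p/m_gun = 0.007*611/8 = 0.534625 m/s, E_r = 0.5*m_gun*v_r^2 = 0.5*8*0.534625^2 = 1.143 J

1.143 J


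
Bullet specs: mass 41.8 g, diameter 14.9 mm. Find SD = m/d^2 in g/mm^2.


SD = m/d^2 = 41.8/14.9^2 = 0.1883 g/mm^2

0.1883 g/mm^2


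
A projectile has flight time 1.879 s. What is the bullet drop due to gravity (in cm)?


drop = 0.5*g*t^2 = 0.5*9.81*1.879^2 = 17.3178 m ≈ 1732 cm

1732 cm


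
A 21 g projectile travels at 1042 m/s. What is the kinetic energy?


E = 0.5*m*v^2 = 0.5*0.021*1042^2 = 11401 J

11401 J


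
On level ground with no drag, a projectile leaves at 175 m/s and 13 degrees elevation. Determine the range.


R = v0^2 * sin(2*theta) / g = 175^2 * sin(2*13°) / 9.81 = 1369 m

1369 m


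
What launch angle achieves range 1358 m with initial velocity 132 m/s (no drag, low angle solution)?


sin(2*theta) = R*g/v0^2 = 1358*9.81/132^2 = 0.764576, theta = arcsin(0.764576)/2 = 24.93°

24.93 degrees


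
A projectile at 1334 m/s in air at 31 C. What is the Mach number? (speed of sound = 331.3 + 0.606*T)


a = 331.3 + 0.606*(31) = 350.086 m/s
M = v/a = 1334/350.086 = 3.81

3.81


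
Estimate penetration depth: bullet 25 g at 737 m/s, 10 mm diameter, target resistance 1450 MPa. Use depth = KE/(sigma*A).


A = pi*(d/2)^2 = pi*(10/2)^2 = 78.5398 mm^2
E = 0.5*m*v^2 = 0.5*0.025*737^2 = 6789.61 J
depth = E/(sigma*A) = 6789.61 J / (1450 MPa * 78.5398 mm^2) = 6789.61/(1450 * 78.5398) m = 0.0596193 m ≈ 59.62 mm

59.62 mm


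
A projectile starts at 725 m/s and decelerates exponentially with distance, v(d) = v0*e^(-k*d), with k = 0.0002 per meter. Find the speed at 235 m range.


v = v0*exp(-k*d) = 725*exp(-0.0002*235) = 691.7 m/s

691.7 m/s


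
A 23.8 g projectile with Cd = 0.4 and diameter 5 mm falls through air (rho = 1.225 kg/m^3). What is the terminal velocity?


A = pi*(d/2)^2 = pi*(5/2000)^2 = 1.96350e-05 m^2
vt = sqrt(2mg/(Cd*rho*A)) = sqrt(2*0.0238*9.81/(0.4 * 1.225 * 1.96350e-05)) = 220.3 m/s

220.3 m/s


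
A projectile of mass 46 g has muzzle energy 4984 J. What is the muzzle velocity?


v = sqrt(2*E/m) = sqrt(2*4984/0.046) = 465.5 m/s

465.5 m/s


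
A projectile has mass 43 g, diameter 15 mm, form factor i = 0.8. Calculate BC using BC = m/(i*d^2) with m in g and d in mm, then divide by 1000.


BC = m/(i*d^2*1000) = 43/(0.8 * 15^2 * 1000) = 0.0002389

0.0002389


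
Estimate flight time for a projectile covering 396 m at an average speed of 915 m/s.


t = d/v = 396/915 = 0.4328 s

0.4328 s


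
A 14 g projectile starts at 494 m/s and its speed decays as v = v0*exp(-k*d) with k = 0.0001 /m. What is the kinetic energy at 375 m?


v = v0*exp(-k*d) = 494*exp(-0.0001*375) = 475.818 m/s
E = 0.5*m*v^2 = 0.5*0.014*475.818^2 = 1585 J

1585 J


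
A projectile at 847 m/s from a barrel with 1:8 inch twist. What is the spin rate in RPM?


twist_m = 8*0.0254 = 0.2032 m
spin = v/twist = 847/0.2032 = 4168.307 rev/s
RPM = spin*60 = 4168.307*60 ≈ 250098 RPM

250098 RPM


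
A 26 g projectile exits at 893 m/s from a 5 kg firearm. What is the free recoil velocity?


v_recoil = m_p * v_p / m_gun = 0.026 * 893 / 5 = 4.644 m/s

4.644 m/s


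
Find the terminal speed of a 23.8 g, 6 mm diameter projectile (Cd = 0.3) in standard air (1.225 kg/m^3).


A = pi*(d/2)^2 = pi*(6/2000)^2 = 2.82743e-05 m^2
vt = sqrt(2mg/(Cd*rho*A)) = sqrt(2*0.0238*9.81/(0.3 * 1.225 * 2.82743e-05)) = 212 m/s

212 m/s


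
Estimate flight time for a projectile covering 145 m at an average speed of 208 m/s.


t = d/v = 145/208 = 0.6971 s

0.6971 s


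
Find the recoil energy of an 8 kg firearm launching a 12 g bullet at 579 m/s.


v_r = m_p*v_p/m_gun = 0.012*579/8 = 0.8685 m/s, E_r = 0.5*m_gun*v_r^2 = 0.5*8*0.8685^2 = 3.017 J

3.017 J


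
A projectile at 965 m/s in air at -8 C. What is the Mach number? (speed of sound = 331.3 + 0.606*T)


a = 331.3 + 0.606*(-8) = 326.452 m/s
M = v/a = 965/326.452 = 2.956

2.956


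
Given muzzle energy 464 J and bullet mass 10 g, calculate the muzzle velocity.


v = sqrt(2*E/m) = sqrt(2*464/0.01) = 304.6 m/s

304.6 m/s


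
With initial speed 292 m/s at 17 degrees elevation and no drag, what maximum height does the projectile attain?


H = (v0*sin(theta))^2 / (2g) = (292*sin(17°))^2 / (2*9.81) = 371.5 m

371.5 m


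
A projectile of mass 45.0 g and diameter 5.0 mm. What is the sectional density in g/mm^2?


SD = m/d^2 = 45.0/5.0^2 = 1.8 g/mm^2

1.8 g/mm^2


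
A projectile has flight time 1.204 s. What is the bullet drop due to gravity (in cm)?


drop = 0.5*g*t^2 = 0.5*9.81*1.204^2 = 7.11037 m ≈ 711 cm

711 cm


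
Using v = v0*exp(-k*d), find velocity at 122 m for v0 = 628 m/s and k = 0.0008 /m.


v = v0*exp(-k*d) = 628*exp(-0.0008*122) = 569.6 m/s

569.6 m/s


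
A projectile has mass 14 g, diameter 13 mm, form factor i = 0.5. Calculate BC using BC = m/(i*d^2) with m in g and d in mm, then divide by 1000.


BC = m/(i*d^2*1000) = 14/(0.5 * 13^2 * 1000) = 0.0001657

0.0001657


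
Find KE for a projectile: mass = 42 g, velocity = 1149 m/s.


E = 0.5*m*v^2 = 0.5*0.042*1149^2 = 27724 J

27724 J


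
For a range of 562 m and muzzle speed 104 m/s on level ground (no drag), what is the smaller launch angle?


sin(2*theta) = R*g/v0^2 = 562*9.81/104^2 = 0.509728, theta = arcsin(0.509728)/2 = 15.32°

15.32 degrees


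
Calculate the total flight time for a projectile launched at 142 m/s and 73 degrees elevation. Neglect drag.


T = 2*v0*sin(theta)/g = 2*142*sin(73°)/9.81 = 27.69 s

27.69 s


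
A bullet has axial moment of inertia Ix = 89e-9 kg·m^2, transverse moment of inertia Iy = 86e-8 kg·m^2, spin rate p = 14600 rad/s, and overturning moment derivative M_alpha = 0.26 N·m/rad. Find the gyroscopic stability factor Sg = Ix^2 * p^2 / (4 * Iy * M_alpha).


Sg = Ix^2 * p^2 / (4 * Iy * M_alpha) = (89e-9)^2 * 14600^2 / (4 * 86e-8 * 0.26) = 1.888

1.888


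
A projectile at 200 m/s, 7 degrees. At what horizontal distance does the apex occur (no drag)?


R = v0^2*sin(2*theta)/g = 200^2*sin(2*7°)/9.81 = 986.43 m
apex_dist = R/2 = 986.43/2 = 493.2 m

493.2 m


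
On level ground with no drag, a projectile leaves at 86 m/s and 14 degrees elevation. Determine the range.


R = v0^2 * sin(2*theta) / g = 86^2 * sin(2*14°) / 9.81 = 353.9 m

353.9 m


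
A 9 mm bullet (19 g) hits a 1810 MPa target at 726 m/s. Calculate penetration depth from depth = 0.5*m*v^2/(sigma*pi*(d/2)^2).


A = pi*(d/2)^2 = pi*(9/2)^2 = 63.6173 mm^2
E = 0.5*m*v^2 = 0.5*0.019*726^2 = 5007.22 J
depth = E/(sigma*A) = 5007.22 J / (1810 MPa * 63.6173 mm^2) = 5007.22/(1810 * 63.6173) m = 0.0434854 m ≈ 43.49 mm

43.49 mm


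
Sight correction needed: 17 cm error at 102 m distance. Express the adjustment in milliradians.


1 mrad subtends 1 cm per 10 m of range, so adj = error_cm / (dist_m / 10) = 17 / (102/10) = 1.667 mrad

1.667 mrad


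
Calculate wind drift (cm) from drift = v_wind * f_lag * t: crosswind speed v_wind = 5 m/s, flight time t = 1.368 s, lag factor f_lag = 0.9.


drift = v_wind * lag * t = 5 * 0.9 * 1.368 = 6.156 m ≈ 615.6 cm

615.6 cm


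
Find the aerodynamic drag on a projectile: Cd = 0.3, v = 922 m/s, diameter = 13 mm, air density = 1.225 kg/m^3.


A = pi*(d/2)^2 = pi*(13/2000)^2 = 1.32732e-04 m^2
Fd = 0.5*Cd*rho*A*v^2 = 0.5*0.3*1.225*1.32732e-04*922^2 = 20.73 N

20.73 N


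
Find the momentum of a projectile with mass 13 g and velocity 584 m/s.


p = m*v = 0.013*584 = 7.592 kg·m/s

7.592 kg·m/s


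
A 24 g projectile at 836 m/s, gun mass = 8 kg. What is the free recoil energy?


v_r = m_p*v_p/m_gun = 0.024*836/8 = 2.508 m/s, E_r = 0.5*m_gun*v_r^2 = 0.5*8*2.508^2 = 25.16 J

25.16 J


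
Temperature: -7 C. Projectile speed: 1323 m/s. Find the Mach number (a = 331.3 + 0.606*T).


a = 331.3 + 0.606*(-7) = 327.058 m/s
M = v/a = 1323/327.058 = 4.045

4.045


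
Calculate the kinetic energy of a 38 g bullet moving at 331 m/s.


E = 0.5*m*v^2 = 0.5*0.038*331^2 = 2082 J

2082 J


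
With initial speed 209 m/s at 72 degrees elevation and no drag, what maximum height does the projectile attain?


H = (v0*sin(theta))^2 / (2g) = (209*sin(72°))^2 / (2*9.81) = 2014 m

2014 m


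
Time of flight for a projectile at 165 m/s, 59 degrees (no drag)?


T = 2*v0*sin(theta)/g = 2*165*sin(59°)/9.81 = 28.83 s

28.83 s


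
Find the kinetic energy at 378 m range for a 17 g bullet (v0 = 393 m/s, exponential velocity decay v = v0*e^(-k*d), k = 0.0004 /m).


v = v0*exp(-k*d) = 393*exp(-0.0004*378) = 337.853 m/s
E = 0.5*m*v^2 = 0.5*0.017*337.853^2 = 970.2 J

970.2 J


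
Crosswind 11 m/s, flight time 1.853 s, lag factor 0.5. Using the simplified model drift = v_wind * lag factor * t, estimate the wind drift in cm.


drift = v_wind * lag * t = 11 * 0.5 * 1.853 = 10.1915 m ≈ 1019 cm

1019 cm


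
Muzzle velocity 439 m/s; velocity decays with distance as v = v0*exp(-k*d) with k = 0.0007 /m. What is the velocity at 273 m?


v = v0*exp(-k*d) = 439*exp(-0.0007*273) = 362.6 m/s

362.6 m/s


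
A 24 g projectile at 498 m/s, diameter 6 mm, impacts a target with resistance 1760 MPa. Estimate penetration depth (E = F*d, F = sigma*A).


A = pi*(d/2)^2 = pi*(6/2)^2 = 28.2743 mm^2
E = 0.5*m*v^2 = 0.5*0.024*498^2 = 2976.05 J
depth = E/(sigma*A) = 2976.05 J / (1760 MPa * 28.2743 mm^2) = 2976.05/(1760 * 28.2743) m = 0.0598046 m ≈ 59.8 mm

59.8 mm


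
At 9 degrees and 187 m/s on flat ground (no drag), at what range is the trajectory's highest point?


R = v0^2*sin(2*theta)/g = 187^2*sin(2*9°)/9.81 = 1101.53 m
apex_dist = R/2 = 1101.53/2 = 550.8 m

550.8 m


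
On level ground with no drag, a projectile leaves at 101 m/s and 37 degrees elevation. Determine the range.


R = v0^2 * sin(2*theta) / g = 101^2 * sin(2*37°) / 9.81 = 999.6 m

999.6 m


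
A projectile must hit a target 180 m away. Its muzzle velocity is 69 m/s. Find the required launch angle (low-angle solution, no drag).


sin(2*theta) = R*g/v0^2 = 180*9.81/69^2 = 0.370888, theta = arcsin(0.370888)/2 = 10.89°

10.89 degrees


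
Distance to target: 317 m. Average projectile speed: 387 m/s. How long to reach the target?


t = d/v = 317/387 = 0.8191 s

0.8191 s


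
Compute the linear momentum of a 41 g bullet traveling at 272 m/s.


p = m*v = 0.041*272 = 11.15 kg·m/s

11.15 kg·m/s


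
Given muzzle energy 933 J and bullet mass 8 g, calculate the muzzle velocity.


v = sqrt(2*E/m) = sqrt(2*933/0.008) = 483 m/s

483 m/s


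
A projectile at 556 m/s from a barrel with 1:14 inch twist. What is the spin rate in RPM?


twist_m = 14*0.0254 = 0.3556 m
spin = v/twist = 556/0.3556 = 1563.555 rev/s
RPM = spin*60 = 1563.555*60 ≈ 93813 RPM

93813 RPM


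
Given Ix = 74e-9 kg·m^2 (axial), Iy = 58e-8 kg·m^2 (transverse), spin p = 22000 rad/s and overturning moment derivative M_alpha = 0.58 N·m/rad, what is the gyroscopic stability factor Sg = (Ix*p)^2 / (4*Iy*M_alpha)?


Sg = Ix^2 * p^2 / (4 * Iy * M_alpha) = (74e-9)^2 * 22000^2 / (4 * 58e-8 * 0.58) = 1.97

1.97


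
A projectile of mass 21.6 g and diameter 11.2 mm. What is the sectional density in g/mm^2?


SD = m/d^2 = 21.6/11.2^2 = 0.1722 g/mm^2

0.1722 g/mm^2


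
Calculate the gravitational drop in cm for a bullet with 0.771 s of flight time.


drop = 0.5*g*t^2 = 0.5*9.81*0.771^2 = 2.91573 m ≈ 291.6 cm

291.6 cm


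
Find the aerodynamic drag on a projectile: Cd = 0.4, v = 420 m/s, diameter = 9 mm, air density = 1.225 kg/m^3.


A = pi*(d/2)^2 = pi*(9/2000)^2 = 6.36173e-05 m^2
Fd = 0.5*Cd*rho*A*v^2 = 0.5*0.4*1.225*6.36173e-05*420^2 = 2.749 N

2.749 N


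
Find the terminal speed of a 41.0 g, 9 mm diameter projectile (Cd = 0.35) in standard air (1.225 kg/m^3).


A = pi*(d/2)^2 = pi*(9/2000)^2 = 6.36173e-05 m^2
vt = sqrt(2mg/(Cd*rho*A)) = sqrt(2*0.041*9.81/(0.35 * 1.225 * 6.36173e-05)) = 171.7 m/s

171.7 m/s


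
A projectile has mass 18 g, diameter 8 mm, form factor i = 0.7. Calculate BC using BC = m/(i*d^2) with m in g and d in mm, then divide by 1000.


BC = m/(i*d^2*1000) = 18/(0.7 * 8^2 * 1000) = 0.0004018

0.0004018


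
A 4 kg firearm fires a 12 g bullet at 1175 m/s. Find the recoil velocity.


v_recoil = m_p * v_p / m_gun = 0.012 * 1175 / 4 = 3.525 m/s

3.525 m/s


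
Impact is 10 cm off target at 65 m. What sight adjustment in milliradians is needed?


1 mrad subtends 1 cm per 10 m of range, so adj = error_cm / (dist_m / 10) = 10 / (65/10) = 1.538 mrad

1.538 mrad


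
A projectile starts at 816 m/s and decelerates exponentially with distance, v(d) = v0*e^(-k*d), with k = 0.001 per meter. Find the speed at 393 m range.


v = v0*exp(-k*d) = 816*exp(-0.001*393) = 550.8 m/s

550.8 m/s


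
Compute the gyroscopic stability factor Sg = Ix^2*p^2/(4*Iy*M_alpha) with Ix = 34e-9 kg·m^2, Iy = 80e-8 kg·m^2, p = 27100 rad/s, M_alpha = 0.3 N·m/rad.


Sg = Ix^2 * p^2 / (4 * Iy * M_alpha) = (34e-9)^2 * 27100^2 / (4 * 80e-8 * 0.3) = 0.8844

0.8844


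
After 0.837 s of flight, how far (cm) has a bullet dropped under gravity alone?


drop = 0.5*g*t^2 = 0.5*9.81*0.837^2 = 3.43629 m ≈ 343.6 cm

343.6 cm


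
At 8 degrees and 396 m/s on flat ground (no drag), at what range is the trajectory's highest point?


R = v0^2*sin(2*theta)/g = 396^2*sin(2*8°)/9.81 = 4406.15 m
apex_dist = R/2 = 4406.15/2 = 2203 m

2203 m


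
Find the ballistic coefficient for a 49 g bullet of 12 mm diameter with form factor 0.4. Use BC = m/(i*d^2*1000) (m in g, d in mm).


BC = m/(i*d^2*1000) = 49/(0.4 * 12^2 * 1000) = 0.0008507

0.0008507


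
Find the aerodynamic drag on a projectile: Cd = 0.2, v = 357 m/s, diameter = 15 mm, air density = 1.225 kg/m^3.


A = pi*(d/2)^2 = pi*(15/2000)^2 = 1.76715e-04 m^2
Fd = 0.5*Cd*rho*A*v^2 = 0.5*0.2*1.225*1.76715e-04*357^2 = 2.759 N

2.759 N


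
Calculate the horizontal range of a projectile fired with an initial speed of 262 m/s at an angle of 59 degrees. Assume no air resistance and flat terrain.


R = v0^2 * sin(2*theta) / g = 262^2 * sin(2*59°) / 9.81 = 6178 m

6178 m


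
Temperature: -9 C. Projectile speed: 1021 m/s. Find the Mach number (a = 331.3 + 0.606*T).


a = 331.3 + 0.606*(-9) = 325.846 m/s
M = v/a = 1021/325.846 = 3.133

3.133


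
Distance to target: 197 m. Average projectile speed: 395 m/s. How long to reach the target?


t = d/v = 197/395 = 0.4987 s

0.4987 s


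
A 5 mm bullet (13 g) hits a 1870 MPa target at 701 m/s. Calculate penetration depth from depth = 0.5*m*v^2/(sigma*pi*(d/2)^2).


A = pi*(d/2)^2 = pi*(5/2)^2 = 19.635 mm^2
E = 0.5*m*v^2 = 0.5*0.013*701^2 = 3194.11 J
depth = E/(sigma*A) = 3194.11 J / (1870 MPa * 19.635 mm^2) = 3194.11/(1870 * 19.635) m = 0.0869917 m ≈ 86.99 mm

86.99 mm


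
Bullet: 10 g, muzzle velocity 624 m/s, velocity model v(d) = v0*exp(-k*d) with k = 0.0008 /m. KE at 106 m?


v = v0*exp(-k*d) = 624*exp(-0.0008*106) = 573.266 m/s
E = 0.5*m*v^2 = 0.5*0.01*573.266^2 = 1643 J

1643 J


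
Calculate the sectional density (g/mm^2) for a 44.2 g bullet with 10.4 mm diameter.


SD = m/d^2 = 44.2/10.4^2 = 0.4087 g/mm^2

0.4087 g/mm^2


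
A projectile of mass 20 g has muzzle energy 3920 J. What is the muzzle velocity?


v = sqrt(2*E/m) = sqrt(2*3920/0.02) = 626.1 m/s

626.1 m/s


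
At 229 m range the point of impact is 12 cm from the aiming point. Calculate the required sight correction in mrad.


1 mrad subtends 1 cm per 10 m of range, so adj = error_cm / (dist_m / 10) = 12 / (229/10) = 0.524 mrad

0.524 mrad
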